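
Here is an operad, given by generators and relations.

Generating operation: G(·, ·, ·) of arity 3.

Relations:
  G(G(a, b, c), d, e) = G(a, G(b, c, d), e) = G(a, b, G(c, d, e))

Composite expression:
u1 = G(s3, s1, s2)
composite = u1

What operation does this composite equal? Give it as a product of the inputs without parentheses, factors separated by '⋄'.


s3 ⋄ s1 ⋄ s2

The G-tree's shape is irrelevant; the s-reading-order decides.
G(s3, s1, s2) collapses to s3 ⋄ s1 ⋄ s2


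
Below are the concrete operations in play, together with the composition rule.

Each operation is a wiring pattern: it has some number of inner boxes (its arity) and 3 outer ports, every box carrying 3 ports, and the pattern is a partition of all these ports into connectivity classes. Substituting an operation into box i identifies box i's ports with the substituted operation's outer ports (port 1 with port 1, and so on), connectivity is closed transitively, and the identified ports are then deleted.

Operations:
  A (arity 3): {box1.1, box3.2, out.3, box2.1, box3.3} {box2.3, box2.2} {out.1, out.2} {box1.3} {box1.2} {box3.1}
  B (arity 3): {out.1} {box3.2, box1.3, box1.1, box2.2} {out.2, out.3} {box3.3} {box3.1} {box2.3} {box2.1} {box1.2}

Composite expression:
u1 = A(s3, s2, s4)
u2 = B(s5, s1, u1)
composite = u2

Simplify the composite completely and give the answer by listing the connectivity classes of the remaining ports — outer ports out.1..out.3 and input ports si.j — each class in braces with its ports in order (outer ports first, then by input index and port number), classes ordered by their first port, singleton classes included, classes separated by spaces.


{out.1} {out.2, out.3} {s1.1} {s1.2, s5.1, s5.3} {s1.3} {s2.1, s3.1, s4.2, s4.3} {s2.2, s2.3} {s3.2} {s3.3} {s4.1} {s5.2}


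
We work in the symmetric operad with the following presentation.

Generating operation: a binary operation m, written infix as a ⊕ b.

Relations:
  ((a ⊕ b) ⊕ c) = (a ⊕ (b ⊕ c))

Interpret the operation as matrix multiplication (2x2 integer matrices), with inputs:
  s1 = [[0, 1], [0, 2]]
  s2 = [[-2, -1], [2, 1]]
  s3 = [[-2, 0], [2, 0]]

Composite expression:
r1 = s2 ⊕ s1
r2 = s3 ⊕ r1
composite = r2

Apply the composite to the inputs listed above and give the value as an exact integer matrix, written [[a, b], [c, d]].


[[0, 8], [0, -8]]

(s2 ⊕ s1) = [[0, -4], [0, 4]]
(s3 ⊕ (s2 ⊕ s1)) = [[0, 8], [0, -8]]


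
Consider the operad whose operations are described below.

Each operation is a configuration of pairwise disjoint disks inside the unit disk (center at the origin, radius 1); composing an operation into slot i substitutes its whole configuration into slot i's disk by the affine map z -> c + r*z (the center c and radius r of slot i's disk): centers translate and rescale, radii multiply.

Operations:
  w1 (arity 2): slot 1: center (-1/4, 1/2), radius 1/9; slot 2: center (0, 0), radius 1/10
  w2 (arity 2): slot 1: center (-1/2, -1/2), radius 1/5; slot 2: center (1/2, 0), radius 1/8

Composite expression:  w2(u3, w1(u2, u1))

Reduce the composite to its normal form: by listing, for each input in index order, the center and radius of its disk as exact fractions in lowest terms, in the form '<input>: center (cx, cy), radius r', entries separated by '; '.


u1: center (1/2, 0), radius 1/80; u2: center (15/32, 1/16), radius 1/72; u3: center (-1/2, -1/2), radius 1/5

Only the slot chain above each u matters under w2; compose those maps.
tracing u3 down its 1-map path: center (-1/2, -1/2), radius 1/5
tracing u2 down its 2-map path: center (15/32, 1/16), radius 1/72
tracing u1 down its 2-map path: center (1/2, 0), radius 1/80


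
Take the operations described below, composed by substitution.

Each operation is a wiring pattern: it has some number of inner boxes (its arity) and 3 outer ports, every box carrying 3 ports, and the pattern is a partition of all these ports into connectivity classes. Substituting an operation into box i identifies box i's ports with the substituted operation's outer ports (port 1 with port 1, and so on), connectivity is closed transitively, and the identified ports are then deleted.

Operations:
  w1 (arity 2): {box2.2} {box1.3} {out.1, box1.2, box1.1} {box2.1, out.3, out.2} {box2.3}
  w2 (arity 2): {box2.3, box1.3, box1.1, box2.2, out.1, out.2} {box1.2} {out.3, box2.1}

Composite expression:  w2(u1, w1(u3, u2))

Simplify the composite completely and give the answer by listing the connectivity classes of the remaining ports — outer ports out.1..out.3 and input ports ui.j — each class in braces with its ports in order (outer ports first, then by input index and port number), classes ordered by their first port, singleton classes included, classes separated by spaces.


{out.1, out.2, u1.1, u1.3, u2.1} {out.3, u3.1, u3.2} {u1.2} {u2.2} {u2.3} {u3.3}

Treat the ports identified at w2 as solder joints: merge, then drop.
through w1, on inputs (u3, u2): {out.1, u3.1, u3.2} {out.2, out.3, u2.1} {u2.2} {u2.3} {u3.3} (out.j = stage outer ports)
through w2, on inputs (u1, u3, u2): {out.1, out.2, u1.1, u1.3, u2.1} {out.3, u3.1, u3.2} {u1.2} {u2.2} {u2.3} {u3.3} (out.j = stage outer ports)


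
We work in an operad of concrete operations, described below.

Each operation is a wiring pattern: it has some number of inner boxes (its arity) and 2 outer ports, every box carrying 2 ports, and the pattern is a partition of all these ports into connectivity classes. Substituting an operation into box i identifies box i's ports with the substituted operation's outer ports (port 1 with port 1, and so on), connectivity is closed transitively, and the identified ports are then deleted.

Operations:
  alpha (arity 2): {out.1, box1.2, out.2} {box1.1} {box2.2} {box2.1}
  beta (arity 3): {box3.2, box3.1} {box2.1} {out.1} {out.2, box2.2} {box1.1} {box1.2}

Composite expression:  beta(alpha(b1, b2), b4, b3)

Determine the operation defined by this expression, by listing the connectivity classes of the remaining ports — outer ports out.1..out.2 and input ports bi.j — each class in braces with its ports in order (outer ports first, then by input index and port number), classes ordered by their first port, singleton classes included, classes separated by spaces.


{out.1} {out.2, b4.2} {b1.1} {b1.2} {b2.1} {b2.2} {b3.1, b3.2} {b4.1}


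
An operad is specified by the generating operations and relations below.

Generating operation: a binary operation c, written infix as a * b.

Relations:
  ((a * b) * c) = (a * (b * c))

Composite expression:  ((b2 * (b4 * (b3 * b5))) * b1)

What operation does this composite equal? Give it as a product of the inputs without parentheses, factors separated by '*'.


b2 * b4 * b3 * b5 * b1

Key point: c is associative — brackets drop, the b-order remains.
(b3 * b5) unparenthesizes to b3 * b5
(b4 * (b3 * b5)) unparenthesizes to b4 * b3 * b5
(b2 * (b4 * (b3 * b5))) unparenthesizes to b2 * b4 * b3 * b5
((b2 * (b4 * (b3 * b5))) * b1) unparenthesizes to b2 * b4 * b3 * b5 * b1


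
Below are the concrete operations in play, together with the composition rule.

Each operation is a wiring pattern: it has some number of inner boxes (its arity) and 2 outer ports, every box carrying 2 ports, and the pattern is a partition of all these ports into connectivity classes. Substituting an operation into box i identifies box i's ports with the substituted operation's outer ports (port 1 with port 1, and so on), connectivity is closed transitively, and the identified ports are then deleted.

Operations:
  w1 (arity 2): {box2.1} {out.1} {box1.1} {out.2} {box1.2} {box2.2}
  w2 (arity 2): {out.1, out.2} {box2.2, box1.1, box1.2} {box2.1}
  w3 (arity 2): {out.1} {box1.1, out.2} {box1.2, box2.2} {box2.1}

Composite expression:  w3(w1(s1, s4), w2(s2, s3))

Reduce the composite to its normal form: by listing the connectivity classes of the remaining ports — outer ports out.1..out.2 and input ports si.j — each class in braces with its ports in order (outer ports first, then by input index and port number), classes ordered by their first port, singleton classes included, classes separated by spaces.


{out.1} {out.2} {s1.1} {s1.2} {s2.1, s2.2, s3.2} {s3.1} {s4.1} {s4.2}

Two ports join when wires chain via w3-identified ports.
w1 over (s1, s4) gives {out.1} {out.2} {s1.1} {s1.2} {s4.1} {s4.2}, out.j being that stage's outer ports
w2 over (s2, s3) gives {out.1, out.2} {s2.1, s2.2, s3.2} {s3.1}, out.j being that stage's outer ports
w3 over (s1, s4, s2, s3) gives {out.1} {out.2} {s1.1} {s1.2} {s2.1, s2.2, s3.2} {s3.1} {s4.1} {s4.2}, out.j being that stage's outer ports


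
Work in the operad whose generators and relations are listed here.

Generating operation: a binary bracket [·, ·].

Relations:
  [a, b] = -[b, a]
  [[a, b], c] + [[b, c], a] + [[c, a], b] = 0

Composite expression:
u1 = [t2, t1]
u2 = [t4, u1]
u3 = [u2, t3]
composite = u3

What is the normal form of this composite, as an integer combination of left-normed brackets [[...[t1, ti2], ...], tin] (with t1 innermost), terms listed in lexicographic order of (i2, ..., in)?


[[[t1, t2], t4], t3]

Left-normed coefficients sit on the t1-initial expansion words.
Composite bracket: [[t4, [t2, t1]], t3]
Each bracket splits as ab - ba, giving 8 signed words (2^3 = 8).
Coefficients come from the t1-initial words:
  t1t2t4t3 (sign +1) contributes +[[[t1, t2], t4], t3]


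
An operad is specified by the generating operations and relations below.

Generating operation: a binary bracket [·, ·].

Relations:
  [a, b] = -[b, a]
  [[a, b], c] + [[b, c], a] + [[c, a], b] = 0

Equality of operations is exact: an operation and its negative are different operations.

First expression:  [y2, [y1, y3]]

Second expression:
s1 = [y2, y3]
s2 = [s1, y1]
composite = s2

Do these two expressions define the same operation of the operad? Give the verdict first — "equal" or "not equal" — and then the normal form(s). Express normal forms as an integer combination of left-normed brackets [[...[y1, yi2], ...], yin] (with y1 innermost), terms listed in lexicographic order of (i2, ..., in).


The first expression reduces to -[[y1, y3], y2]
The second expression reduces to -[[y1, y2], y3] + [[y1, y3], y2]
Distinct normal forms: not equal.

not equal: they reduce to -[[y1, y3], y2] and -[[y1, y2], y3] + [[y1, y3], y2]


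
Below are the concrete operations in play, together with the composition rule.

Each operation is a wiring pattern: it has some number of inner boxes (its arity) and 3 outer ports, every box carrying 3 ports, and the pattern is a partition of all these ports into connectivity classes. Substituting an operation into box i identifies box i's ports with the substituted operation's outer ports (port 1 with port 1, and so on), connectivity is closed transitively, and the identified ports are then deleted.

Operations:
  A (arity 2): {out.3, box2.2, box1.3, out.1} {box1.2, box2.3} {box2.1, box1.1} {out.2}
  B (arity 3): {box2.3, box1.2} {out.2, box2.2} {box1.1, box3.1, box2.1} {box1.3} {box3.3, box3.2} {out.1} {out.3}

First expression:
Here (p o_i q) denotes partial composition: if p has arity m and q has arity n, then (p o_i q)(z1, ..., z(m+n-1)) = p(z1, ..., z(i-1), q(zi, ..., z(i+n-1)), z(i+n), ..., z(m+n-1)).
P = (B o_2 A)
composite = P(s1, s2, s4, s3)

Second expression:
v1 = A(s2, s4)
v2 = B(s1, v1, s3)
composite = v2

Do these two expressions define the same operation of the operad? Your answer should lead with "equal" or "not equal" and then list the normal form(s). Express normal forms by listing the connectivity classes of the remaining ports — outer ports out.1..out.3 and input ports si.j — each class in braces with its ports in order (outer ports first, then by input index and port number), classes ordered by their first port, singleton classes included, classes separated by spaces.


equal — both sides give {out.1} {out.2} {out.3} {s1.1, s1.2, s2.3, s3.1, s4.2} {s1.3} {s2.1, s4.1} {s2.2, s4.3} {s3.2, s3.3}

Normal form of the first expression: {out.1} {out.2} {out.3} {s1.1, s1.2, s2.3, s3.1, s4.2} {s1.3} {s2.1, s4.1} {s2.2, s4.3} {s3.2, s3.3}
Normal form of the second expression: {out.1} {out.2} {out.3} {s1.1, s1.2, s2.3, s3.1, s4.2} {s1.3} {s2.1, s4.1} {s2.2, s4.3} {s3.2, s3.3}
Identical normal forms: equal.


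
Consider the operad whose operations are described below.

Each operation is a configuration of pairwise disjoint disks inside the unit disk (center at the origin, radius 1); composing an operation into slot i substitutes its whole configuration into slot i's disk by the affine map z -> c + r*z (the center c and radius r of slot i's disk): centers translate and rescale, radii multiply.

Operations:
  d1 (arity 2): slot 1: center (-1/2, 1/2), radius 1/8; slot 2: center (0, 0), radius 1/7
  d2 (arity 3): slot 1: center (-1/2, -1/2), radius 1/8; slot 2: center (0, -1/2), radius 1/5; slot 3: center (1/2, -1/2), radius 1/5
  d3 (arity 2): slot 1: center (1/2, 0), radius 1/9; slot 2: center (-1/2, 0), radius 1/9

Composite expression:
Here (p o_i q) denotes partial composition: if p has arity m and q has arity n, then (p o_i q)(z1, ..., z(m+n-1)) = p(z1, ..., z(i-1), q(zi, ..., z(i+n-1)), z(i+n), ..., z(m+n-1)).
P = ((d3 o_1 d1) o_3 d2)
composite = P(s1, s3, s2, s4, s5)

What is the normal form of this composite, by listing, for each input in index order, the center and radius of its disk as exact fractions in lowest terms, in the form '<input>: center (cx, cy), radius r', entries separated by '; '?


s1: center (4/9, 1/18), radius 1/72; s2: center (-5/9, -1/18), radius 1/72; s3: center (1/2, 0), radius 1/63; s4: center (-1/2, -1/18), radius 1/45; s5: center (-4/9, -1/18), radius 1/45

Below d3, radii multiply path by path; the s-disk centers shift.
for s1, the 2-step affine chain lands on center (4/9, 1/18), radius 1/72
for s3, the 2-step affine chain lands on center (1/2, 0), radius 1/63
for s2, the 2-step affine chain lands on center (-5/9, -1/18), radius 1/72
for s4, the 2-step affine chain lands on center (-1/2, -1/18), radius 1/45
for s5, the 2-step affine chain lands on center (-4/9, -1/18), radius 1/45


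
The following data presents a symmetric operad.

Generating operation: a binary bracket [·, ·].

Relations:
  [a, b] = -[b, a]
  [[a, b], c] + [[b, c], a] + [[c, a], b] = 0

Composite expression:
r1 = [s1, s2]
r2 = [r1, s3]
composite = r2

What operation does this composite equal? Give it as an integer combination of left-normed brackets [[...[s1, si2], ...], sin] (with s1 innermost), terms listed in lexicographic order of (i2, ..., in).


In the tensor algebra, words opening s1 carry the s1-anchored form.
Composite bracket: [[s1, s2], s3]
Under [a, b] = ab - ba we get 4 signed associative words (2^2 = 4).
The s1-initial words carry the normal form:
  the word s1s2s3 carries sign +1 and contributes +[[s1, s2], s3]

[[s1, s2], s3]


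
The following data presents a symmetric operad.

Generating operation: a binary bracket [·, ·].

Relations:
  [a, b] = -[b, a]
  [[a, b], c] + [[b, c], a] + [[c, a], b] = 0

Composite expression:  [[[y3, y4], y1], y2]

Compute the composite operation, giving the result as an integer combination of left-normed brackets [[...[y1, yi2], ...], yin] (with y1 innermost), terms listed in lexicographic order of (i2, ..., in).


-[[[y1, y3], y4], y2] + [[[y1, y4], y3], y2]

In the tensor algebra, words opening y1 carry the y1-anchored form.
Composite bracket: [[[y3, y4], y1], y2]
The bracket unfolds into 8 signed words via [a, b] = ab - ba (2^3 = 8).
Keep just the words that open with y1:
  sign of y1y3y4y2 is -1, so it contributes -[[[y1, y3], y4], y2]
  sign of y1y4y3y2 is +1, so it contributes +[[[y1, y4], y3], y2]


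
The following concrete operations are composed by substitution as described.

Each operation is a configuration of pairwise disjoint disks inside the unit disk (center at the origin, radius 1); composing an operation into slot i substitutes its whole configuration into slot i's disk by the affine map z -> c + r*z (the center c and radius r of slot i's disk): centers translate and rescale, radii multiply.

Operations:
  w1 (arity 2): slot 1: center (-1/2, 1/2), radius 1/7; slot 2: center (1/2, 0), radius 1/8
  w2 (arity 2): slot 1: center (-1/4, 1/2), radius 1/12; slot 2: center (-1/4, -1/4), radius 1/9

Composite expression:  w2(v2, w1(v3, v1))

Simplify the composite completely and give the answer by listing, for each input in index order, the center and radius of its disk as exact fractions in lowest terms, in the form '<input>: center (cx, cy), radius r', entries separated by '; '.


Nesting under w2 composes maps z -> c + r*z down each v-path.
tracing v2 down its 1-map path: center (-1/4, 1/2), radius 1/12
tracing v3 down its 2-map path: center (-11/36, -7/36), radius 1/63
tracing v1 down its 2-map path: center (-7/36, -1/4), radius 1/72

v1: center (-7/36, -1/4), radius 1/72; v2: center (-1/4, 1/2), radius 1/12; v3: center (-11/36, -7/36), radius 1/63


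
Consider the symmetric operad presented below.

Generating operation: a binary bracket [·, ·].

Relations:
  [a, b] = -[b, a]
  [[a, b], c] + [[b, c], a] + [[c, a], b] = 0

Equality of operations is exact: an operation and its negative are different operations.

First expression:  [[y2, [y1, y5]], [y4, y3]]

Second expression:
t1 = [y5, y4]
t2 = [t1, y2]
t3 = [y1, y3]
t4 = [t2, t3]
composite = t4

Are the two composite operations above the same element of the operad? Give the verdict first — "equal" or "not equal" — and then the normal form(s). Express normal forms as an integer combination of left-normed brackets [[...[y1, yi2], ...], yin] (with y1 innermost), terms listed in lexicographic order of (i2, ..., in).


not equal — first [[[[y1, y5], y2], y3], y4] - [[[[y1, y5], y2], y4], y3], second -[[[[y1, y3], y2], y4], y5] + [[[[y1, y3], y2], y5], y4] + [[[[y1, y3], y4], y5], y2] - [[[[y1, y3], y5], y4], y2]

The first expression reduces to [[[[y1, y5], y2], y3], y4] - [[[[y1, y5], y2], y4], y3]
The second expression reduces to -[[[[y1, y3], y2], y4], y5] + [[[[y1, y3], y2], y5], y4] + [[[[y1, y3], y4], y5], y2] - [[[[y1, y3], y5], y4], y2]
Different reductions; not equal.


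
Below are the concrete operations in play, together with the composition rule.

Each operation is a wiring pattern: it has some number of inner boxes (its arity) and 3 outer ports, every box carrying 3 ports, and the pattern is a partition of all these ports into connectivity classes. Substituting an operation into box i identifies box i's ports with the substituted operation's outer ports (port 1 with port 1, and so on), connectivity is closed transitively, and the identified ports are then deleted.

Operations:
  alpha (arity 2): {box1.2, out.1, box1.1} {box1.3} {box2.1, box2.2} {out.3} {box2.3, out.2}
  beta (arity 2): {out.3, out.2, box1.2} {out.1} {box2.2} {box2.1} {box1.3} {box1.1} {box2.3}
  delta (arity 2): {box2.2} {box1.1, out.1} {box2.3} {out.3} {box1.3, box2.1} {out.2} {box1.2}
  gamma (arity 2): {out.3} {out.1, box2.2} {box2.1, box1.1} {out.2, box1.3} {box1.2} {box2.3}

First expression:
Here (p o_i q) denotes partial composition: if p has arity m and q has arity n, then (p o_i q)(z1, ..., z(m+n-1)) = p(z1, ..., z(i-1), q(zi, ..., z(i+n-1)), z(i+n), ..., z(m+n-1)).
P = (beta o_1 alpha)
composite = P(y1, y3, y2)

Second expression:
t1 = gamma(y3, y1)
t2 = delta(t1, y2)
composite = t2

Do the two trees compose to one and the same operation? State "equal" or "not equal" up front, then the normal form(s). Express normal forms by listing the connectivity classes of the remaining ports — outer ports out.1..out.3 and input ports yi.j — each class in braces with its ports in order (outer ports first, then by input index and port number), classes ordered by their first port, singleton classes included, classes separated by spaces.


The first expression, normalized: {out.1} {out.2, out.3, y3.3} {y1.1, y1.2} {y1.3} {y2.1} {y2.2} {y2.3} {y3.1, y3.2}
The second expression, normalized: {out.1, y1.2} {out.2} {out.3} {y1.1, y3.1} {y1.3} {y2.1} {y2.2} {y2.3} {y3.2} {y3.3}
The normal forms differ: not equal.

not equal: they reduce to {out.1} {out.2, out.3, y3.3} {y1.1, y1.2} {y1.3} {y2.1} {y2.2} {y2.3} {y3.1, y3.2} and {out.1, y1.2} {out.2} {out.3} {y1.1, y3.1} {y1.3} {y2.1} {y2.2} {y2.3} {y3.2} {y3.3}


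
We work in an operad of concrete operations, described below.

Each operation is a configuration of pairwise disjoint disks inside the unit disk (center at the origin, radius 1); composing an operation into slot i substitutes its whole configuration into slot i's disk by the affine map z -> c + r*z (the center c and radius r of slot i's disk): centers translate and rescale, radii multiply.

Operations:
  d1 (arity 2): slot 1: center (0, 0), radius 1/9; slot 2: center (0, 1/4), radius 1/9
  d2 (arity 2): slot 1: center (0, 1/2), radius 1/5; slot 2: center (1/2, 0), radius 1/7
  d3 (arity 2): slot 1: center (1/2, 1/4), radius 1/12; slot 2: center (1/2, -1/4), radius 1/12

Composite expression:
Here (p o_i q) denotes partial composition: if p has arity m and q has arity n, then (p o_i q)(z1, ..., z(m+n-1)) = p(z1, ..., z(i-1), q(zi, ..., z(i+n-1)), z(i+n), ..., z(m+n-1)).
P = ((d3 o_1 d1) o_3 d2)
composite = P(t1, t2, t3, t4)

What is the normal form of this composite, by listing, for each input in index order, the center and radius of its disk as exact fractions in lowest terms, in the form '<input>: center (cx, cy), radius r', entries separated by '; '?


t1: center (1/2, 1/4), radius 1/108; t2: center (1/2, 13/48), radius 1/108; t3: center (1/2, -5/24), radius 1/60; t4: center (13/24, -1/4), radius 1/84

Only the slot chain above each t matters under d3; compose those maps.
input t1: composing its 2 substitution steps yields center (1/2, 1/4), radius 1/108
input t2: composing its 2 substitution steps yields center (1/2, 13/48), radius 1/108
input t3: composing its 2 substitution steps yields center (1/2, -5/24), radius 1/60
input t4: composing its 2 substitution steps yields center (13/24, -1/4), radius 1/84


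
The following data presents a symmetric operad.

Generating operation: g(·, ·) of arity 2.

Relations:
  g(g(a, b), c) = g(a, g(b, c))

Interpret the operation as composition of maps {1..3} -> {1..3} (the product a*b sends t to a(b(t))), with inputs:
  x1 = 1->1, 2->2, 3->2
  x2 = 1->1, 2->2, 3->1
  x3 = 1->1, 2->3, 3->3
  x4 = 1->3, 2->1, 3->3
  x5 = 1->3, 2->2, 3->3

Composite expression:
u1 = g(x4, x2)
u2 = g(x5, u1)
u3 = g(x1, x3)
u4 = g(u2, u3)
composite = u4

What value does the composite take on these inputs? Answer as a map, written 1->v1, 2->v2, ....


1->3, 2->3, 3->3


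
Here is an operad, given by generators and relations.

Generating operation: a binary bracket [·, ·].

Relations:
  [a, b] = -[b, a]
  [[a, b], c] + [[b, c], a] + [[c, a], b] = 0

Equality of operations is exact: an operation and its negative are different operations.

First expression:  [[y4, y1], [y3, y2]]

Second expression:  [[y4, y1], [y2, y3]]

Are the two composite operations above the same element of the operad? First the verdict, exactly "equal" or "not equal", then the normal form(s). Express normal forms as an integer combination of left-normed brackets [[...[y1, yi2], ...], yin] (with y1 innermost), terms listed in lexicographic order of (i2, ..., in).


not equal: they reduce to [[[y1, y4], y2], y3] - [[[y1, y4], y3], y2] and -[[[y1, y4], y2], y3] + [[[y1, y4], y3], y2]

In normal form, the first expression is [[[y1, y4], y2], y3] - [[[y1, y4], y3], y2]
In normal form, the second expression is -[[[y1, y4], y2], y3] + [[[y1, y4], y3], y2]
Different reductions; not equal.


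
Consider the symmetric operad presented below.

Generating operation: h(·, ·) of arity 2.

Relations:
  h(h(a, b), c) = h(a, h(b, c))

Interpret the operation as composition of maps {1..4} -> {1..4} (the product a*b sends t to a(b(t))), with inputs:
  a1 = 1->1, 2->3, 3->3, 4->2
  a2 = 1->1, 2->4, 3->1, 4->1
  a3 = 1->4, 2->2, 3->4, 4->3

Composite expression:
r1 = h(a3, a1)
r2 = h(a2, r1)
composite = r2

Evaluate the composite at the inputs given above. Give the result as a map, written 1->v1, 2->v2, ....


1->1, 2->1, 3->1, 4->4

h(a3, a1) = 1->4, 2->4, 3->4, 4->2
h(a2, h(a3, a1)) = 1->1, 2->1, 3->1, 4->4


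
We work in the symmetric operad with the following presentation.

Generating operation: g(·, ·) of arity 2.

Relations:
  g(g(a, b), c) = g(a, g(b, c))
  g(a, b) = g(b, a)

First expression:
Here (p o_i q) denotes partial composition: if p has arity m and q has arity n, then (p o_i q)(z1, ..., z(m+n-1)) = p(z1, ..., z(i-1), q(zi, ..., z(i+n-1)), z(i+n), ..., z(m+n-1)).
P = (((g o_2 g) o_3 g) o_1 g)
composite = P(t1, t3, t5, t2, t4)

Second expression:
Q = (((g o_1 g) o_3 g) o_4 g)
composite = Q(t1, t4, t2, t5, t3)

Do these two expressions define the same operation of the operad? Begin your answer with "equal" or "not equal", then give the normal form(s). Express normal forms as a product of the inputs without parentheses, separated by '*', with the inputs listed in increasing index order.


equal: each reduces to t1 * t2 * t3 * t4 * t5

The first composite normalizes to t1 * t2 * t3 * t4 * t5
The second composite normalizes to t1 * t2 * t3 * t4 * t5
The forms coincide; equal.


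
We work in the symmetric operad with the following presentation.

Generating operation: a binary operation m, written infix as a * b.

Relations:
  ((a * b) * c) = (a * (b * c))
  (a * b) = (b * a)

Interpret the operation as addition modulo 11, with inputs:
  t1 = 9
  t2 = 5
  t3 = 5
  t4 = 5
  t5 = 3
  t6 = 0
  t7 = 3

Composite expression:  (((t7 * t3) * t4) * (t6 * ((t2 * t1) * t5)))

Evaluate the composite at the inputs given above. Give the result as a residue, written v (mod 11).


8 (mod 11)

(t7 * t3) = 8
((t7 * t3) * t4) = 2
(t2 * t1) = 3
((t2 * t1) * t5) = 6
(t6 * ((t2 * t1) * t5)) = 6
(((t7 * t3) * t4) * (t6 * ((t2 * t1) * t5))) = 8


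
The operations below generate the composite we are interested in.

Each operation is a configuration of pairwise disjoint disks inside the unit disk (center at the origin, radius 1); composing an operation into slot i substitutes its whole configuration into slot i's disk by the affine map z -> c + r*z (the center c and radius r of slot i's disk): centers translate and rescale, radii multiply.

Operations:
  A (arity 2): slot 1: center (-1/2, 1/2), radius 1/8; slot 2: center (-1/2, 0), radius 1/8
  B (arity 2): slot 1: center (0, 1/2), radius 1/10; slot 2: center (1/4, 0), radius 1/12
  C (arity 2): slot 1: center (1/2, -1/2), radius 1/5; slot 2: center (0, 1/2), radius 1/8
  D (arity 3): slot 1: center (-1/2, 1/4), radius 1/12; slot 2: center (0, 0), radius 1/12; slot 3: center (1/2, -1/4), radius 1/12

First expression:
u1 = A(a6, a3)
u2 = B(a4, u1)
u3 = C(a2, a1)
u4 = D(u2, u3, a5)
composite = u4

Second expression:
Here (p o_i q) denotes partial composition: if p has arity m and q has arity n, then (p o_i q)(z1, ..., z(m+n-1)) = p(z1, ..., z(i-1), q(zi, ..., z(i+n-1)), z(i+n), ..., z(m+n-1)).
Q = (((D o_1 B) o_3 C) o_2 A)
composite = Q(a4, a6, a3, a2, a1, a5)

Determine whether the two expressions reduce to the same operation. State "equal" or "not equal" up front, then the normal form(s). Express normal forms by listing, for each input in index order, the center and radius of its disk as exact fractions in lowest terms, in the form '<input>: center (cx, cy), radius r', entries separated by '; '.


equal; the common form is a1: center (0, 1/24), radius 1/96; a2: center (1/24, -1/24), radius 1/60; a3: center (-139/288, 1/4), radius 1/1152; a4: center (-1/2, 7/24), radius 1/120; a5: center (1/2, -1/4), radius 1/12; a6: center (-139/288, 73/288), radius 1/1152

Normal form of the first expression: a1: center (0, 1/24), radius 1/96; a2: center (1/24, -1/24), radius 1/60; a3: center (-139/288, 1/4), radius 1/1152; a4: center (-1/2, 7/24), radius 1/120; a5: center (1/2, -1/4), radius 1/12; a6: center (-139/288, 73/288), radius 1/1152
Normal form of the second expression: a1: center (0, 1/24), radius 1/96; a2: center (1/24, -1/24), radius 1/60; a3: center (-139/288, 1/4), radius 1/1152; a4: center (-1/2, 7/24), radius 1/120; a5: center (1/2, -1/4), radius 1/12; a6: center (-139/288, 73/288), radius 1/1152
One common form — equal.


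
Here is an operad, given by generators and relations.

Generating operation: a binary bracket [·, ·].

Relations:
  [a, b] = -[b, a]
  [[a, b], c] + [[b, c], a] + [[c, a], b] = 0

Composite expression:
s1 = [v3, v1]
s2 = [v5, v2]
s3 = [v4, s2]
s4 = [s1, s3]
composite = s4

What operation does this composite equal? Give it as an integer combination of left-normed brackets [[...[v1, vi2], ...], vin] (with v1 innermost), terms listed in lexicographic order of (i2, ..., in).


-[[[[v1, v3], v2], v5], v4] + [[[[v1, v3], v4], v2], v5] - [[[[v1, v3], v4], v5], v2] + [[[[v1, v3], v5], v2], v4]

In the tensor algebra, words opening v1 carry the v1-anchored form.
Composite bracket: [[v3, v1], [v4, [v5, v2]]]
Under [a, b] = ab - ba we get 16 signed associative words (2^4 = 16).
Coefficients come from the v1-initial words:
  v1v3v2v5v4 (sign -1) contributes -[[[[v1, v3], v2], v5], v4]
  v1v3v4v2v5 (sign +1) contributes +[[[[v1, v3], v4], v2], v5]
  v1v3v4v5v2 (sign -1) contributes -[[[[v1, v3], v4], v5], v2]
  v1v3v5v2v4 (sign +1) contributes +[[[[v1, v3], v5], v2], v4]


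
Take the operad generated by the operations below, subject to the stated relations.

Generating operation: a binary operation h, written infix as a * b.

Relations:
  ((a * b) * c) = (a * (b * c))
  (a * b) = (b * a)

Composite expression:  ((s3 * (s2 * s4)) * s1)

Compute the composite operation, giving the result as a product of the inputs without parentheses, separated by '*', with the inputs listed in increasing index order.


Shape and order are irrelevant to h; the s-input set decides.
(s2 * s4) reduces to s2 * s4
(s3 * (s2 * s4)) reduces to s3 * s2 * s4
((s3 * (s2 * s4)) * s1) reduces to s3 * s2 * s4 * s1
reordering the factors by index: s1 * s2 * s3 * s4

s1 * s2 * s3 * s4


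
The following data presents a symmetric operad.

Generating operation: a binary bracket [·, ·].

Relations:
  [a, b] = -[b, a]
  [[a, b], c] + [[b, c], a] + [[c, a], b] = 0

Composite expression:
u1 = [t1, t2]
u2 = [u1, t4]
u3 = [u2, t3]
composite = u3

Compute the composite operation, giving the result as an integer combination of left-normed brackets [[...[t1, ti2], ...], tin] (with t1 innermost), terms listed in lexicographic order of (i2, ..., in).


Expand each bracket as ab - ba; the t1-initial words give the coefficients.
Composite bracket: [[[t1, t2], t4], t3]
Each bracket splits as ab - ba, giving 8 signed words (2^3 = 8).
Keep just the words that open with t1:
  t1t2t4t3 appears with sign +1, giving the term +[[[t1, t2], t4], t3]

[[[t1, t2], t4], t3]


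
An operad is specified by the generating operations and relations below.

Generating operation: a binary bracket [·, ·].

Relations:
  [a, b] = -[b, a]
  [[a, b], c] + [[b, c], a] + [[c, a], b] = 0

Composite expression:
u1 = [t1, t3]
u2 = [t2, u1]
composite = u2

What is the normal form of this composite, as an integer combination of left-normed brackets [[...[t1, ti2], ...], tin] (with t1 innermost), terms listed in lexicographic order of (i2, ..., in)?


-[[t1, t3], t2]

Antisymmetry and Jacobi reduce to t1-anchored left-normed brackets.
Composite bracket: [t2, [t1, t3]]
Applying ab - ba throughout gives 4 signed words (2^2 = 4).
Collect the words opening with t1:
  word t1t3t2 has sign -1, contributing -[[t1, t3], t2]


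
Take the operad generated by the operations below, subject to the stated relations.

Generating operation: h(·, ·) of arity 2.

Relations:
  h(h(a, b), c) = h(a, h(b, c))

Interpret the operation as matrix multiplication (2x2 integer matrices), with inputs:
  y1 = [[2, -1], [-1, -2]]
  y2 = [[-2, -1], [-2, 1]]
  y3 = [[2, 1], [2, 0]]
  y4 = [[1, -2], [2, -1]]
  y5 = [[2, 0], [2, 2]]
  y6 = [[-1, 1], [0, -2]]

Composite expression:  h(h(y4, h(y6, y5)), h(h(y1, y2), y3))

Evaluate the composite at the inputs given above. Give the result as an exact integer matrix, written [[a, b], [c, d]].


[[20, 44], [40, 40]]


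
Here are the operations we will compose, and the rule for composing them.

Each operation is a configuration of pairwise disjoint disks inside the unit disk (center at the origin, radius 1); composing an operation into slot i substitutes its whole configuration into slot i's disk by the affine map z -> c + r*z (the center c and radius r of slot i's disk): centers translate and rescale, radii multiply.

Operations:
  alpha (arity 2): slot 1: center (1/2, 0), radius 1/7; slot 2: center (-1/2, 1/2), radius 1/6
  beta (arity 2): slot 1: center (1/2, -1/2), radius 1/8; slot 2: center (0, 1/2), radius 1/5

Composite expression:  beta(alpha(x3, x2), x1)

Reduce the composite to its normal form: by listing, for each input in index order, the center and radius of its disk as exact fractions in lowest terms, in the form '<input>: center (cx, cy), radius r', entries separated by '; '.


x1: center (0, 1/2), radius 1/5; x2: center (7/16, -7/16), radius 1/48; x3: center (9/16, -1/2), radius 1/56

Below beta, radii multiply path by path; the x-disk centers shift.
x3: after 2 affine steps, its disk has center (9/16, -1/2), radius 1/56
x2: after 2 affine steps, its disk has center (7/16, -7/16), radius 1/48
x1: after 1 affine step, its disk has center (0, 1/2), radius 1/5


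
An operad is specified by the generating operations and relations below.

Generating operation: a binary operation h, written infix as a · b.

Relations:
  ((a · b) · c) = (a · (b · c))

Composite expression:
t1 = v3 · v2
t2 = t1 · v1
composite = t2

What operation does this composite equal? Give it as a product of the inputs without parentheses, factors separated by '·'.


All parenthesizations of h agree; list the v-inputs left to right.
(v3 · v2) unparenthesizes to v3 · v2
((v3 · v2) · v1) unparenthesizes to v3 · v2 · v1

v3 · v2 · v1


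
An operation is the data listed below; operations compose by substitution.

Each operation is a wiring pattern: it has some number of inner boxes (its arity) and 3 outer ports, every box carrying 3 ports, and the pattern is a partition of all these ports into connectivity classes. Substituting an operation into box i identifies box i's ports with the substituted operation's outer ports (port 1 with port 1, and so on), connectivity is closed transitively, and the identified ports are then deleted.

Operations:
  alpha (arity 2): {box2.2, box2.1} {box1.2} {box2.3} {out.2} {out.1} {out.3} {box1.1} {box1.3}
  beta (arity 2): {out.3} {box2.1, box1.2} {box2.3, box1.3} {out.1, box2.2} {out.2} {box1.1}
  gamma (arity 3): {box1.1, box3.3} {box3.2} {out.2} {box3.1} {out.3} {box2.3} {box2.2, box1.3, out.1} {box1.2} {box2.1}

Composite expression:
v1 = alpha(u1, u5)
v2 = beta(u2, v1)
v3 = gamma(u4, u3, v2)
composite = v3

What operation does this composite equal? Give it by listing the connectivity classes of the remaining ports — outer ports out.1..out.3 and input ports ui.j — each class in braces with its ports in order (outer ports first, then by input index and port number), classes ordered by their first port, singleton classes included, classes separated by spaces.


{out.1, u3.2, u4.3} {out.2} {out.3} {u1.1} {u1.2} {u1.3} {u2.1} {u2.2} {u2.3} {u3.1} {u3.3} {u4.1} {u4.2} {u5.1, u5.2} {u5.3}

Treat the ports identified at gamma as solder joints: merge, then drop.
alpha over (u1, u5) gives {out.1} {out.2} {out.3} {u1.1} {u1.2} {u1.3} {u5.1, u5.2} {u5.3}, out.j being that stage's outer ports
beta over (u2, u1, u5) gives {out.1} {out.2} {out.3} {u1.1} {u1.2} {u1.3} {u2.1} {u2.2} {u2.3} {u5.1, u5.2} {u5.3}, out.j being that stage's outer ports
gamma over (u4, u3, u2, u1, u5) gives {out.1, u3.2, u4.3} {out.2} {out.3} {u1.1} {u1.2} {u1.3} {u2.1} {u2.2} {u2.3} {u3.1} {u3.3} {u4.1} {u4.2} {u5.1, u5.2} {u5.3}, out.j being that stage's outer ports


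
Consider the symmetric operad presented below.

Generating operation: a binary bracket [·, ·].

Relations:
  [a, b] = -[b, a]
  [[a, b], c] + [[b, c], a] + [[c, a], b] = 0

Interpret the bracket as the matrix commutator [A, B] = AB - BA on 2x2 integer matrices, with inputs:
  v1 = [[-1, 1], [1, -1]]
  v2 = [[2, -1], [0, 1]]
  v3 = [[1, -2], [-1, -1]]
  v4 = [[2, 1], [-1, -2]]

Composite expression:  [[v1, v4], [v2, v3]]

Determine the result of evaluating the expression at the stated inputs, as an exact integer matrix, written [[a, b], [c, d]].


[[-4, 8], [12, 4]]

[v1, v4] = [[-2, -4], [4, 2]]
[v2, v3] = [[1, 0], [1, -1]]
[[v1, v4], [v2, v3]] = [[-4, 8], [12, 4]]


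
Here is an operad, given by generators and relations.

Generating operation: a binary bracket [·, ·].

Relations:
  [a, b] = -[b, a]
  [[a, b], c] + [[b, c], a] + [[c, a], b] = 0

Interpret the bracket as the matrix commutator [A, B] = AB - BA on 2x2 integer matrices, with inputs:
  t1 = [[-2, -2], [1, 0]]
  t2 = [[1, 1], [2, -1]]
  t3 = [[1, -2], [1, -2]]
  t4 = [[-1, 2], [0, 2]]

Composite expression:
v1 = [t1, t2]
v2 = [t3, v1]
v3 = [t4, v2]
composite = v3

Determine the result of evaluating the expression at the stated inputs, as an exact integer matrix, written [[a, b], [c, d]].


[[-56, 98], [-84, 56]]

[t1, t2] = [[-5, 2], [6, 5]]
[t3, [t1, t2]] = [[-14, -14], [-28, 14]]
[t4, [t3, [t1, t2]]] = [[-56, 98], [-84, 56]]


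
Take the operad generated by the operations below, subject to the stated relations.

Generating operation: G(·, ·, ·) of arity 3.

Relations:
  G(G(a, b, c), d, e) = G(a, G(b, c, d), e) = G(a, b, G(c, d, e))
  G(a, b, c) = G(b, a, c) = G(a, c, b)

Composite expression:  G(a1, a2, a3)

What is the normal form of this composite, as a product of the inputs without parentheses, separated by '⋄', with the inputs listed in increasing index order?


a1 ⋄ a2 ⋄ a3

Both nesting and order wash out for G; what remains is which a's occur.
G(a1, a2, a3) collapses to a1 ⋄ a2 ⋄ a3
sorting the factors by input index: a1 ⋄ a2 ⋄ a3


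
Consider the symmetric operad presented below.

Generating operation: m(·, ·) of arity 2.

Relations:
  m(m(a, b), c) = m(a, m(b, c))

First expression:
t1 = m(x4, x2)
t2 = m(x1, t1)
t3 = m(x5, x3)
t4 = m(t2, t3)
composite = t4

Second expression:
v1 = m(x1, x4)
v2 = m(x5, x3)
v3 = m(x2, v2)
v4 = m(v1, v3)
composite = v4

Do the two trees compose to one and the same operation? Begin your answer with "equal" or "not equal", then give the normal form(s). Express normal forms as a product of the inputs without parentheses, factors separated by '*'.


equal; the common form is x1 * x4 * x2 * x5 * x3

The first expression reduces to x1 * x4 * x2 * x5 * x3
The second expression reduces to x1 * x4 * x2 * x5 * x3
The forms coincide; equal.


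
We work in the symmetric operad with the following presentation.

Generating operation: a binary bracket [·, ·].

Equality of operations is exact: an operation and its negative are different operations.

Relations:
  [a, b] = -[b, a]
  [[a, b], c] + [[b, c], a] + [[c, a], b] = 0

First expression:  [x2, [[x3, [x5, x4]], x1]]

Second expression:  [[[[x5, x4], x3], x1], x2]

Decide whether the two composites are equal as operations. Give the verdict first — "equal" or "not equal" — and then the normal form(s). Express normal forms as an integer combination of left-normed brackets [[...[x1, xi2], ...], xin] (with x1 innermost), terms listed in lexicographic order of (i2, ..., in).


equal; the common form is -[[[[x1, x3], x4], x5], x2] + [[[[x1, x3], x5], x4], x2] + [[[[x1, x4], x5], x3], x2] - [[[[x1, x5], x4], x3], x2]


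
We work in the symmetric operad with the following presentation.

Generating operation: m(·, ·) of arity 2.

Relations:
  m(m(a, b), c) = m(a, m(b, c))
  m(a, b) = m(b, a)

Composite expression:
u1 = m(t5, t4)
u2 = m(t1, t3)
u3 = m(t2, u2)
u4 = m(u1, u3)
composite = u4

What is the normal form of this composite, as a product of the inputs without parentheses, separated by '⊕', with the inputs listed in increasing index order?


t1 ⊕ t2 ⊕ t3 ⊕ t4 ⊕ t5

Reordering under m is free, so list the t-inputs canonically.
m(t5, t4) linearizes to t5 ⊕ t4
m(t1, t3) linearizes to t1 ⊕ t3
m(t2, m(t1, t3)) linearizes to t2 ⊕ t1 ⊕ t3
m(m(t5, t4), m(t2, m(t1, t3))) linearizes to t5 ⊕ t4 ⊕ t2 ⊕ t1 ⊕ t3
commutativity sorts the factors: t1 ⊕ t2 ⊕ t3 ⊕ t4 ⊕ t5
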